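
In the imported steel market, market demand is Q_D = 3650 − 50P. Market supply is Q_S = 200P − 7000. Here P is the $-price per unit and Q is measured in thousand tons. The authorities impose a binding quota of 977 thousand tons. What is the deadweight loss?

$3685.61 thousand

In inverse form: demand P = 73 − 0.02Q, supply P = 35 + 0.005Q.
Competitive equilibrium: 73 − 0.02Q = 35 + 0.005Q → Q* = 1520, P* = 42.6.
At Q = 977: demand price = 73 − 0.02·977 = 53.46; supply price = 35 + 0.005·977 = 39.885.
ΔQ = 1520 − 977 = 543; wedge = 53.46 − 39.885 = 13.575.
DWL = ½ × 543 × 13.575 = $3685.61 thousand.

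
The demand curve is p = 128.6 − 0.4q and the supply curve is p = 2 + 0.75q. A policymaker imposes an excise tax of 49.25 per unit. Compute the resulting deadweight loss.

Competitive equilibrium: 128.6 − 0.4q = 2 + 0.75q → q* = 110.087, p* = 84.5652.
With the tax, the buyer price exceeds the seller price by 49.25: (128.6 − 0.4q) − (2 + 0.75q) = 49.25 → q' = 67.2609.
Δq = 110.087 − 67.2609 = 42.8261; the wedge equals the tax, 49.25.
DWL = ½ × 42.8261 × 49.25 = 1054.59.

1054.59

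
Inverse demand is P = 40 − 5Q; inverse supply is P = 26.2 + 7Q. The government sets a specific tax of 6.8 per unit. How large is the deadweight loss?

Competitive equilibrium: 40 − 5Q = 26.2 + 7Q → Q* = 1.15, P* = 34.25.
With the tax, the buyer price exceeds the seller price by 6.8: (40 − 5Q) − (26.2 + 7Q) = 6.8 → Q' = 0.5833.
ΔQ = 1.15 − 0.5833 = 0.5667; the wedge equals the tax, 6.8.
DWL = ½ × 0.5667 × 6.8 = 1.93.

1.93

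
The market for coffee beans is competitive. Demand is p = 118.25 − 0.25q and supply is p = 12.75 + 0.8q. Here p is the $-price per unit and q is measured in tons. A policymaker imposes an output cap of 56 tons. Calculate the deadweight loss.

Competitive equilibrium: 118.25 − 0.25q = 12.75 + 0.8q → q* = 100.4762, p* = 93.131.
At q = 56: demand price = 118.25 − 0.25·56 = 104.25; supply price = 12.75 + 0.8·56 = 57.55.
Δq = 100.4762 − 56 = 44.4762; wedge = 104.25 − 57.55 = 46.7.
Deadweight loss = ½ × 44.4762 × 46.7 = $1038.52.

$1038.52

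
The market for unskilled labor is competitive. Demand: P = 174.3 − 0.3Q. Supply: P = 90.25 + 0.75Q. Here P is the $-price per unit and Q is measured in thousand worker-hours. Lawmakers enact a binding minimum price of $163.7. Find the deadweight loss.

$1049.67 thousand

Competitive equilibrium: 174.3 − 0.3Q = 90.25 + 0.75Q → Q* = 80.0476, P* = 150.2857.
At the floor P = 163.7, quantity demanded = (174.3 − 163.7)/0.3 = 35.3333.
Sellers' marginal cost at Q' = 35.3333: 90.25 + 0.75·35.3333 = 116.75.
ΔQ = 80.0476 − 35.3333 = 44.7143; wedge = 163.7 − 116.75 = 46.95.
DWL = ½ × 44.7143 × 46.95 = $1049.67 thousand.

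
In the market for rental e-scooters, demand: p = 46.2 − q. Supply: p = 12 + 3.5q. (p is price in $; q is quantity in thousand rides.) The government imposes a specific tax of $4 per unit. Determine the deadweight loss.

Competitive equilibrium: 46.2 − q = 12 + 3.5q → q* = 7.6, p* = 38.6.
With the tax, the buyer price exceeds the seller price by 4: (46.2 − q) − (12 + 3.5q) = 4 → q' = 6.7111.
Δq = 7.6 − 6.7111 = 0.8889; the wedge equals the tax, 4.
Welfare loss = ½ × 0.8889 × 4 = $1.78 thousand.

$1.78 thousand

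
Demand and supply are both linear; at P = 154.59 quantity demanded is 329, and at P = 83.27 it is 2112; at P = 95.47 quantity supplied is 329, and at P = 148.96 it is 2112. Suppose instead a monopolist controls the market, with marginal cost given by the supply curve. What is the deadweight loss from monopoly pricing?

6374.14

Demand slope = (83.27 − 154.59)/(2112 − 329) = −0.04, so P = 167.75 − 0.04Q.
Supply slope = (148.96 − 95.47)/(2112 − 329) = 0.03, so P = 85.6 + 0.03Q.
Competitive equilibrium: 167.75 − 0.04Q = 85.6 + 0.03Q → Q* = 1173.57143, P* = 120.80714.
Marginal revenue: MR = 167.75 − 0.08Q. Set MR = MC: 167.75 − 0.08Q = 85.6 + 0.03Q → Q_m = 746.81818.
Price P_m = 167.75 − 0.04·746.81818 = 137.87727; MC(Q_m) = 85.6 + 0.03·746.81818 = 108.00455.
Competitive Q* = 1173.57143, so ΔQ = 426.75325; wedge = 137.87727 − 108.00455 = 29.87272.
DWL = ½ × 426.75325 × 29.87272 = 6374.14.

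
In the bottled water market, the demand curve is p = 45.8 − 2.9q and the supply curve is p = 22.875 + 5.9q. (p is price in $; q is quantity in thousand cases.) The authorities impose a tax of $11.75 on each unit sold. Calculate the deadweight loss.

$7.84 thousand

Competitive equilibrium: 45.8 − 2.9q = 22.875 + 5.9q → q* = 2.6051, p* = 38.2452.
With the tax, the buyer price exceeds the seller price by 11.75: (45.8 − 2.9q) − (22.875 + 5.9q) = 11.75 → q' = 1.2699.
Δq = 2.6051 − 1.2699 = 1.3352; the wedge equals the tax, 11.75.
Welfare loss = ½ × 1.3352 × 11.75 = $7.84 thousand.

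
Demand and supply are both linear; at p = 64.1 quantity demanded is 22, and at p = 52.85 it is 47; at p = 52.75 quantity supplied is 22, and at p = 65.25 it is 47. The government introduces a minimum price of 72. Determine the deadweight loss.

Demand slope = (52.85 − 64.1)/(47 − 22) = −0.45, so p = 74 − 0.45q.
Supply slope = (65.25 − 52.75)/(47 − 22) = 0.5, so p = 41.75 + 0.5q.
Competitive equilibrium: 74 − 0.45q = 41.75 + 0.5q → q* = 33.9474, p* = 58.7237.
At the floor p = 72, quantity demanded = (74 − 72)/0.45 = 4.4444.
Sellers' marginal cost at q' = 4.4444: 41.75 + 0.5·4.4444 = 43.9722.
Δq = 33.9474 − 4.4444 = 29.503; wedge = 72 − 43.9722 = 28.0278.
Deadweight loss = ½ × 29.503 × 28.0278 = 413.45.

413.45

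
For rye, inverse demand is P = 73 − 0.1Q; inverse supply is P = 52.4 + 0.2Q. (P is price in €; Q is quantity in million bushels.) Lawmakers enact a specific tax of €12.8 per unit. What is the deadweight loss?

Competitive equilibrium: 73 − 0.1Q = 52.4 + 0.2Q → Q* = 68.6667, P* = 66.1333.
With the tax, the buyer price exceeds the seller price by 12.8: (73 − 0.1Q) − (52.4 + 0.2Q) = 12.8 → Q' = 26.
ΔQ = 68.6667 − 26 = 42.6667; the wedge equals the tax, 12.8.
The triangle = ½ × 42.6667 × 12.8 = €273.07 million.

€273.07 million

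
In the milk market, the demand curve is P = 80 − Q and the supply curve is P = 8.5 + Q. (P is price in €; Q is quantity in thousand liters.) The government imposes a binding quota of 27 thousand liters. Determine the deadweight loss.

Competitive equilibrium: 80 − Q = 8.5 + Q → Q* = 35.75, P* = 44.25.
At Q = 27: demand price = 80 − 1·27 = 53; supply price = 8.5 + 1·27 = 35.5.
ΔQ = 35.75 − 27 = 8.75; wedge = 53 − 35.5 = 17.5.
The triangle = ½ × 8.75 × 17.5 = €76.56 thousand.

€76.56 thousand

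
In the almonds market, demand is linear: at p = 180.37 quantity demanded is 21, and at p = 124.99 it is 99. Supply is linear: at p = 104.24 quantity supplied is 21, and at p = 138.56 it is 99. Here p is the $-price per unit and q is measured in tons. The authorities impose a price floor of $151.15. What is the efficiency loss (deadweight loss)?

$360.67

Demand slope = (124.99 − 180.37)/(99 − 21) = −0.71, so p = 195.28 − 0.71q.
Supply slope = (138.56 − 104.24)/(99 − 21) = 0.44, so p = 95 + 0.44q.
Competitive equilibrium: 195.28 − 0.71q = 95 + 0.44q → q* = 87.2, p* = 133.368.
At the floor p = 151.15, quantity demanded = (195.28 − 151.15)/0.71 = 62.1549.
Sellers' marginal cost at q' = 62.1549: 95 + 0.44·62.1549 = 122.3482.
Δq = 87.2 − 62.1549 = 25.0451; wedge = 151.15 − 122.3482 = 28.8018.
The triangle = ½ × 25.0451 × 28.8018 = $360.67.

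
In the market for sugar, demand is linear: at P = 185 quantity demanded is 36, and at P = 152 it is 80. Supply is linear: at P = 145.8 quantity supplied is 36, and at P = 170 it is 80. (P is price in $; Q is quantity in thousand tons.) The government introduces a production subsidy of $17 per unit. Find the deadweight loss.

$111.15 thousand

Demand slope = (152 − 185)/(80 − 36) = −0.75, so P = 212 − 0.75Q.
Supply slope = (170 − 145.8)/(80 − 36) = 0.55, so P = 126 + 0.55Q.
Competitive equilibrium: 212 − 0.75Q = 126 + 0.55Q → Q* = 66.1538, P* = 162.3846.
The subsidy lowers effective supply by 17: P = 109 + 0.55Q.
New quantity: 212 − 0.75Q = 109 + 0.55Q → Q' = 79.2308.
Overproduction ΔQ = 79.2308 − 66.1538 = 13.077; wedge = subsidy = 17.
Welfare loss = ½ × 13.077 × 17 = $111.15 thousand.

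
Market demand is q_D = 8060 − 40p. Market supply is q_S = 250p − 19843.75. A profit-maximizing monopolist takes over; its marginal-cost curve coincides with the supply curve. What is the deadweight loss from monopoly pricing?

55115.49

In inverse form: demand p = 201.5 − 0.025q, supply p = 79.375 + 0.004q.
Competitive equilibrium: 201.5 − 0.025q = 79.375 + 0.004q → q* = 4211.2069, p* = 96.21983.
Marginal revenue: MR = 201.5 − 0.05q. Set MR = MC: 201.5 − 0.05q = 79.375 + 0.004q → q_m = 2261.57407.
Price p_m = 201.5 − 0.025·2261.57407 = 144.96065; MC(q_m) = 79.375 + 0.004·2261.57407 = 88.4213.
Competitive q* = 4211.2069, so Δq = 1949.63283; wedge = 144.96065 − 88.4213 = 56.53935.
Welfare loss = ½ × 1949.63283 × 56.53935 = 55115.49.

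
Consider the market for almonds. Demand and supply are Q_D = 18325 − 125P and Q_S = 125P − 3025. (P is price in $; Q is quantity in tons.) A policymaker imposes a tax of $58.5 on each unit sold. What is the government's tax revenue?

In inverse form: demand P = 146.6 − 0.008Q, supply P = 24.2 + 0.008Q.
Competitive equilibrium: 146.6 − 0.008Q = 24.2 + 0.008Q → Q* = 7650, P* = 85.4.
With the tax, the buyer price exceeds the seller price by 58.5: (146.6 − 0.008Q) − (24.2 + 0.008Q) = 58.5 → Q' = 3993.75.
Tax revenue = 58.5 × 3993.75 = $233634.375.

$233634.375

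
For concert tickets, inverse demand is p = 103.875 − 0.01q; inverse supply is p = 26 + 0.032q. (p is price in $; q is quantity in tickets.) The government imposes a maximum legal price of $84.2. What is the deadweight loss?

Competitive equilibrium: 103.875 − 0.01q = 26 + 0.032q → q* = 1854.1667, p* = 85.3333.
At the ceiling p = 84.2, quantity supplied = (84.2 − 26)/0.032 = 1818.75.
Willingness to pay at q' = 1818.75: 103.875 − 0.01·1818.75 = 85.6875.
Δq = 1854.1667 − 1818.75 = 35.4167; wedge = 85.6875 − 84.2 = 1.4875.
The triangle = ½ × 35.4167 × 1.4875 = $26.34.

$26.34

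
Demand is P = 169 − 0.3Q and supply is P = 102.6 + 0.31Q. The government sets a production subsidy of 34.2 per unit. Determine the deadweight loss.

Competitive equilibrium: 169 − 0.3Q = 102.6 + 0.31Q → Q* = 108.8525, P* = 136.3443.
The subsidy lowers effective supply by 34.2: P = 68.4 + 0.31Q.
New quantity: 169 − 0.3Q = 68.4 + 0.31Q → Q' = 164.918.
Overproduction ΔQ = 164.918 − 108.8525 = 56.0655; wedge = subsidy = 34.2.
DWL = ½ × 56.0655 × 34.2 = 958.72.

958.72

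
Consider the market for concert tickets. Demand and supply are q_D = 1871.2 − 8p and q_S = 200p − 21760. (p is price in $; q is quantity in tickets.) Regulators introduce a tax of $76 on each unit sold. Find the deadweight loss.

In inverse form: demand p = 233.9 − 0.125q, supply p = 108.8 + 0.005q.
Competitive equilibrium: 233.9 − 0.125q = 108.8 + 0.005q → q* = 962.30769, p* = 113.61154.
With the tax, the buyer price exceeds the seller price by 76: (233.9 − 0.125q) − (108.8 + 0.005q) = 76 → q' = 377.69231.
Δq = 962.30769 − 377.69231 = 584.61538; the wedge equals the tax, 76.
DWL = ½ × 584.61538 × 76 = $22215.38.

$22215.38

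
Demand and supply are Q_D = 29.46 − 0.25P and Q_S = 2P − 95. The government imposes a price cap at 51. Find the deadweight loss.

167.62

In inverse form: demand P = 117.84 − 4Q, supply P = 47.5 + 0.5Q.
Competitive equilibrium: 117.84 − 4Q = 47.5 + 0.5Q → Q* = 15.6311, P* = 55.3156.
At the ceiling P = 51, quantity supplied = (51 − 47.5)/0.5 = 7.
Willingness to pay at Q' = 7: 117.84 − 4·7 = 89.84.
ΔQ = 15.6311 − 7 = 8.6311; wedge = 89.84 − 51 = 38.84.
DWL = ½ × 8.6311 × 38.84 = 167.62.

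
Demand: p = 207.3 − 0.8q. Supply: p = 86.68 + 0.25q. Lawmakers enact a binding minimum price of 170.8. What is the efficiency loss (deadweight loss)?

Competitive equilibrium: 207.3 − 0.8q = 86.68 + 0.25q → q* = 114.8762, p* = 115.399.
At the floor p = 170.8, quantity demanded = (207.3 − 170.8)/0.8 = 45.625.
Sellers' marginal cost at q' = 45.625: 86.68 + 0.25·45.625 = 98.0863.
Δq = 114.8762 − 45.625 = 69.2512; wedge = 170.8 − 98.0863 = 72.7137.
The triangle = ½ × 69.2512 × 72.7137 = 2517.76.

2517.76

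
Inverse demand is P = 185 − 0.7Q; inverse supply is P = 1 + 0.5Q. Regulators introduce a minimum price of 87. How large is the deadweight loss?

106.67

Competitive equilibrium: 185 − 0.7Q = 1 + 0.5Q → Q* = 153.3333, P* = 77.6667.
At the floor P = 87, quantity demanded = (185 − 87)/0.7 = 140.
Sellers' marginal cost at Q' = 140: 1 + 0.5·140 = 71.
ΔQ = 153.3333 − 140 = 13.3333; wedge = 87 − 71 = 16.
Welfare loss = ½ × 13.3333 × 16 = 106.67.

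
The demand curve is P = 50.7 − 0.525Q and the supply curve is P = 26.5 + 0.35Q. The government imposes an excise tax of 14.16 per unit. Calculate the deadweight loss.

114.57

Competitive equilibrium: 50.7 − 0.525Q = 26.5 + 0.35Q → Q* = 27.6571, P* = 36.18.
With the tax, the buyer price exceeds the seller price by 14.16: (50.7 − 0.525Q) − (26.5 + 0.35Q) = 14.16 → Q' = 11.4743.
ΔQ = 27.6571 − 11.4743 = 16.1828; the wedge equals the tax, 14.16.
The triangle = ½ × 16.1828 × 14.16 = 114.57.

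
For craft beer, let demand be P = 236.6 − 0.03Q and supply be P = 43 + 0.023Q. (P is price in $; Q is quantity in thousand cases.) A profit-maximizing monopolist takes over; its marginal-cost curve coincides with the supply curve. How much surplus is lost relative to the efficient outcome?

Competitive equilibrium: 236.6 − 0.03Q = 43 + 0.023Q → Q* = 3652.83019, P* = 127.01509.
Marginal revenue: MR = 236.6 − 0.06Q. Set MR = MC: 236.6 − 0.06Q = 43 + 0.023Q → Q_m = 2332.53012.
Price P_m = 236.6 − 0.03·2332.53012 = 166.6241; MC(Q_m) = 43 + 0.023·2332.53012 = 96.64819.
Competitive Q* = 3652.83019, so ΔQ = 1320.30007; wedge = 166.6241 − 96.64819 = 69.97591.
DWL = ½ × 1320.30007 × 69.97591 = $46194.60 thousand.

$46194.60 thousand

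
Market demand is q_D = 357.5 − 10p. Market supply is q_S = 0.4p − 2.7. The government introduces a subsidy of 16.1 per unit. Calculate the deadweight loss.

In inverse form: demand p = 35.75 − 0.1q, supply p = 6.75 + 2.5q.
Competitive equilibrium: 35.75 − 0.1q = 6.75 + 2.5q → q* = 11.1538, p* = 34.6346.
The subsidy lowers effective supply by 16.1: p = 2.5q − 9.35.
New quantity: 35.75 − 0.1q = 2.5q − 9.35 → q' = 17.3462.
Overproduction Δq = 17.3462 − 11.1538 = 6.1924; wedge = subsidy = 16.1.
Welfare loss = ½ × 6.1924 × 16.1 = 49.85.

49.85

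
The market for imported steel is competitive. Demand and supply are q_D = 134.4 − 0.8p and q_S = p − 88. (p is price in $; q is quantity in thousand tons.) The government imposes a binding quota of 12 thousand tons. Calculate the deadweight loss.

In inverse form: demand p = 168 − 1.25q, supply p = 88 + q.
Competitive equilibrium: 168 − 1.25q = 88 + q → q* = 35.5556, p* = 123.5556.
At q = 12: demand price = 168 − 1.25·12 = 153; supply price = 88 + 1·12 = 100.
Δq = 35.5556 − 12 = 23.5556; wedge = 153 − 100 = 53.
Welfare loss = ½ × 23.5556 × 53 = $624.22 thousand.

$624.22 thousand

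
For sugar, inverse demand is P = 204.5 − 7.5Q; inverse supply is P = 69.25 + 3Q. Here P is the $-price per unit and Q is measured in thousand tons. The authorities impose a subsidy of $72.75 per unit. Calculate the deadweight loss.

Competitive equilibrium: 204.5 − 7.5Q = 69.25 + 3Q → Q* = 12.88095, P* = 107.89286.
The subsidy lowers effective supply by 72.75: P = 3Q − 3.5.
New quantity: 204.5 − 7.5Q = 3Q − 3.5 → Q' = 19.80952.
Overproduction ΔQ = 19.80952 − 12.88095 = 6.92857; wedge = subsidy = 72.75.
The triangle = ½ × 6.92857 × 72.75 = $252.03 thousand.

$252.03 thousand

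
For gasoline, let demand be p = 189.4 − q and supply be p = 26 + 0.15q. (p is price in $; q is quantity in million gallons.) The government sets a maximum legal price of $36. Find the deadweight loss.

$3270.73 million

Competitive equilibrium: 189.4 − q = 26 + 0.15q → q* = 142.087, p* = 47.313.
At the ceiling p = 36, quantity supplied = (36 − 26)/0.15 = 66.6667.
Willingness to pay at q' = 66.6667: 189.4 − 1·66.6667 = 122.7333.
Δq = 142.087 − 66.6667 = 75.4203; wedge = 122.7333 − 36 = 86.7333.
The triangle = ½ × 75.4203 × 86.7333 = $3270.73 million.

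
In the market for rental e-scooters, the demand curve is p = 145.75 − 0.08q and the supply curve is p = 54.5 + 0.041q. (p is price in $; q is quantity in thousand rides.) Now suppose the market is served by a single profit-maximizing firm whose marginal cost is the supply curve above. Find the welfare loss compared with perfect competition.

Competitive equilibrium: 145.75 − 0.08q = 54.5 + 0.041q → q* = 754.1322, p* = 85.4194.
Marginal revenue: MR = 145.75 − 0.16q. Set MR = MC: 145.75 − 0.16q = 54.5 + 0.041q → q_m = 453.9801.
Price p_m = 145.75 − 0.08·453.9801 = 109.4316; MC(q_m) = 54.5 + 0.041·453.9801 = 73.1132.
Competitive q* = 754.1322, so Δq = 300.1521; wedge = 109.4316 − 73.1132 = 36.3184.
The triangle = ½ × 300.1521 × 36.3184 = $5450.52 thousand.

$5450.52 thousand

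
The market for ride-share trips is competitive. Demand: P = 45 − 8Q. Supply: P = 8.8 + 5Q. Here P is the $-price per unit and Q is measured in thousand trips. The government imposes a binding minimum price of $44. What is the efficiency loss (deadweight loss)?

$45.98 thousand

Competitive equilibrium: 45 − 8Q = 8.8 + 5Q → Q* = 2.7846, P* = 22.7231.
At the floor P = 44, quantity demanded = (45 − 44)/8 = 0.125.
Sellers' marginal cost at Q' = 0.125: 8.8 + 5·0.125 = 9.425.
ΔQ = 2.7846 − 0.125 = 2.6596; wedge = 44 − 9.425 = 34.575.
The triangle = ½ × 2.6596 × 34.575 = $45.98 thousand.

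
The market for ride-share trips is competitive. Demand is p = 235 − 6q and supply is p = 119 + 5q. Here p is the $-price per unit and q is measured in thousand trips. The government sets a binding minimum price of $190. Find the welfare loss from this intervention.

Competitive equilibrium: 235 − 6q = 119 + 5q → q* = 10.5455, p* = 171.7273.
At the floor p = 190, quantity demanded = (235 − 190)/6 = 7.5.
Sellers' marginal cost at q' = 7.5: 119 + 5·7.5 = 156.5.
Δq = 10.5455 − 7.5 = 3.0455; wedge = 190 − 156.5 = 33.5.
The triangle = ½ × 3.0455 × 33.5 = $51.01 thousand.

$51.01 thousand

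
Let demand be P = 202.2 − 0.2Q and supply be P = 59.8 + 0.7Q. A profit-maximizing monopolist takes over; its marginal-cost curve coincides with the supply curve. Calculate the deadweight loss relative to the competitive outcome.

372.41

Competitive equilibrium: 202.2 − 0.2Q = 59.8 + 0.7Q → Q* = 158.2222, P* = 170.5556.
Marginal revenue: MR = 202.2 − 0.4Q. Set MR = MC: 202.2 − 0.4Q = 59.8 + 0.7Q → Q_m = 129.4545.
Price P_m = 202.2 − 0.2·129.4545 = 176.3091; MC(Q_m) = 59.8 + 0.7·129.4545 = 150.4182.
Competitive Q* = 158.2222, so ΔQ = 28.7677; wedge = 176.3091 − 150.4182 = 25.8909.
Welfare loss = ½ × 28.7677 × 25.8909 = 372.41.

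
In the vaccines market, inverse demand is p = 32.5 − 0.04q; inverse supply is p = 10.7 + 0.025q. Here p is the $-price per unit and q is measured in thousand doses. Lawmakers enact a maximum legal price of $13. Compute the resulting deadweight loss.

$1925.17 thousand

Competitive equilibrium: 32.5 − 0.04q = 10.7 + 0.025q → q* = 335.3846, p* = 19.0846.
At the ceiling p = 13, quantity supplied = (13 − 10.7)/0.025 = 92.
Willingness to pay at q' = 92: 32.5 − 0.04·92 = 28.82.
Δq = 335.3846 − 92 = 243.3846; wedge = 28.82 − 13 = 15.82.
The triangle = ½ × 243.3846 × 15.82 = $1925.17 thousand.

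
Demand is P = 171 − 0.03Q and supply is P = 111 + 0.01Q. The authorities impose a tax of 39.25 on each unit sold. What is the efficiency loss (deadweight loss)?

19257.03

Competitive equilibrium: 171 − 0.03Q = 111 + 0.01Q → Q* = 1500, P* = 126.
With the tax, the buyer price exceeds the seller price by 39.25: (171 − 0.03Q) − (111 + 0.01Q) = 39.25 → Q' = 518.75.
ΔQ = 1500 − 518.75 = 981.25; the wedge equals the tax, 39.25.
Welfare loss = ½ × 981.25 × 39.25 = 19257.03.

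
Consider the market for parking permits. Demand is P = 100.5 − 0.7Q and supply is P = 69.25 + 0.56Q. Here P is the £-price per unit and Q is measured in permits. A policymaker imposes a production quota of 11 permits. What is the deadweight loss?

Competitive equilibrium: 100.5 − 0.7Q = 69.25 + 0.56Q → Q* = 24.8016, P* = 83.1389.
At Q = 11: demand price = 100.5 − 0.7·11 = 92.8; supply price = 69.25 + 0.56·11 = 75.41.
ΔQ = 24.8016 − 11 = 13.8016; wedge = 92.8 − 75.41 = 17.39.
DWL = ½ × 13.8016 × 17.39 = £120.

£120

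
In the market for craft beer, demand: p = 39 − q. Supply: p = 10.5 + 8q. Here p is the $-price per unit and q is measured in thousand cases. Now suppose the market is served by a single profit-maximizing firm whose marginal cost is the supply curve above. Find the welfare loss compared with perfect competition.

Competitive equilibrium: 39 − q = 10.5 + 8q → q* = 3.1667, p* = 35.8333.
Marginal revenue: MR = 39 − 2q. Set MR = MC: 39 − 2q = 10.5 + 8q → q_m = 2.85.
Price p_m = 39 − 1·2.85 = 36.15; MC(q_m) = 10.5 + 8·2.85 = 33.3.
Competitive q* = 3.1667, so Δq = 0.3167; wedge = 36.15 − 33.3 = 2.85.
DWL = ½ × 0.3167 × 2.85 = $0.45 thousand.

$0.45 thousand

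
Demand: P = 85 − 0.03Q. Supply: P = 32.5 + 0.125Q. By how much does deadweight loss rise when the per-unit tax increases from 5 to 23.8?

Competitive equilibrium: 85 − 0.03Q = 32.5 + 0.125Q → Q* = 338.7097, P* = 74.8387.
For a per-unit tax t: ΔQ = t/0.155, so DWL = ½·t·(t/0.155) = t²/0.31.
At t = 5: DWL = 80.645. At t = 23.8: DWL = 1827.226.
Increase = 1827.226 − 80.645 = 1746.58.

1746.58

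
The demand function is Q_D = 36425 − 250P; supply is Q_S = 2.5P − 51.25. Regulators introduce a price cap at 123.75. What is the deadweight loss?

541.51

In inverse form: demand P = 145.7 − 0.004Q, supply P = 20.5 + 0.4Q.
Competitive equilibrium: 145.7 − 0.004Q = 20.5 + 0.4Q → Q* = 309.901, P* = 144.4604.
At the ceiling P = 123.75, quantity supplied = (123.75 − 20.5)/0.4 = 258.125.
Willingness to pay at Q' = 258.125: 145.7 − 0.004·258.125 = 144.6675.
ΔQ = 309.901 − 258.125 = 51.776; wedge = 144.6675 − 123.75 = 20.9175.
Welfare loss = ½ × 51.776 × 20.9175 = 541.51.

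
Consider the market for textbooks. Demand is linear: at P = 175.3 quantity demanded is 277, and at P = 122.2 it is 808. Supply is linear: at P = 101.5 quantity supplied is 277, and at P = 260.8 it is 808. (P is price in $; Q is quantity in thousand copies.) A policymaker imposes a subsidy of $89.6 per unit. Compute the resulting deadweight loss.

$10035.20 thousand

Demand slope = (122.2 − 175.3)/(808 − 277) = −0.1, so P = 203 − 0.1Q.
Supply slope = (260.8 − 101.5)/(808 − 277) = 0.3, so P = 18.4 + 0.3Q.
Competitive equilibrium: 203 − 0.1Q = 18.4 + 0.3Q → Q* = 461.5, P* = 156.85.
The subsidy lowers effective supply by 89.6: P = 0.3Q − 71.2.
New quantity: 203 − 0.1Q = 0.3Q − 71.2 → Q' = 685.5.
Overproduction ΔQ = 685.5 − 461.5 = 224; wedge = subsidy = 89.6.
Welfare loss = ½ × 224 × 89.6 = $10035.20 thousand.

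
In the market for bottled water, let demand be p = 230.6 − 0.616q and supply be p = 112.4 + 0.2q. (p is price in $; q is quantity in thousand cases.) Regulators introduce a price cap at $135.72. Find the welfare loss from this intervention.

Competitive equilibrium: 230.6 − 0.616q = 112.4 + 0.2q → q* = 144.8529, p* = 141.3706.
At the ceiling p = 135.72, quantity supplied = (135.72 − 112.4)/0.2 = 116.6.
Willingness to pay at q' = 116.6: 230.6 − 0.616·116.6 = 158.7744.
Δq = 144.8529 − 116.6 = 28.2529; wedge = 158.7744 − 135.72 = 23.0544.
Welfare loss = ½ × 28.2529 × 23.0544 = $325.68 thousand.

$325.68 thousand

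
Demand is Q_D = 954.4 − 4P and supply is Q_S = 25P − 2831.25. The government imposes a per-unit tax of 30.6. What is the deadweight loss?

In inverse form: demand P = 238.6 − 0.25Q, supply P = 113.25 + 0.04Q.
Competitive equilibrium: 238.6 − 0.25Q = 113.25 + 0.04Q → Q* = 432.2414, P* = 130.5397.
With the tax, the buyer price exceeds the seller price by 30.6: (238.6 − 0.25Q) − (113.25 + 0.04Q) = 30.6 → Q' = 326.7241.
ΔQ = 432.2414 − 326.7241 = 105.5173; the wedge equals the tax, 30.6.
The triangle = ½ × 105.5173 × 30.6 = 1614.41.

1614.41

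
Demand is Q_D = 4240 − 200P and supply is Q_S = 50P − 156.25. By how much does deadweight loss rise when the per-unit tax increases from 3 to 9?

1440

In inverse form: demand P = 21.2 − 0.005Q, supply P = 3.125 + 0.02Q.
Competitive equilibrium: 21.2 − 0.005Q = 3.125 + 0.02Q → Q* = 723, P* = 17.585.
For a per-unit tax t: ΔQ = t/0.025, so DWL = ½·t·(t/0.025) = t²/0.05.
At t = 3: DWL = 180. At t = 9: DWL = 1620.
Increase = 1620 − 180 = 1440.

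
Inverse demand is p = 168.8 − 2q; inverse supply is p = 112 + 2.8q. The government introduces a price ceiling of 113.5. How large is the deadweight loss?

306.33

Competitive equilibrium: 168.8 − 2q = 112 + 2.8q → q* = 11.8333, p* = 145.1333.
At the ceiling p = 113.5, quantity supplied = (113.5 − 112)/2.8 = 0.5357.
Willingness to pay at q' = 0.5357: 168.8 − 2·0.5357 = 167.7286.
Δq = 11.8333 − 0.5357 = 11.2976; wedge = 167.7286 − 113.5 = 54.2286.
DWL = ½ × 11.2976 × 54.2286 = 306.33.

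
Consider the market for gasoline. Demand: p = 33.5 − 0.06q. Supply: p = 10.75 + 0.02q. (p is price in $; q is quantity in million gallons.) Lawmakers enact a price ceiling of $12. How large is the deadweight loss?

Competitive equilibrium: 33.5 − 0.06q = 10.75 + 0.02q → q* = 284.375, p* = 16.4375.
At the ceiling p = 12, quantity supplied = (12 − 10.75)/0.02 = 62.5.
Willingness to pay at q' = 62.5: 33.5 − 0.06·62.5 = 29.75.
Δq = 284.375 − 62.5 = 221.875; wedge = 29.75 − 12 = 17.75.
Deadweight loss = ½ × 221.875 × 17.75 = $1969.14 million.

$1969.14 million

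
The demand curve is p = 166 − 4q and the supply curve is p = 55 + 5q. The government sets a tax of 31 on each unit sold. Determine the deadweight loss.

53.39

Competitive equilibrium: 166 − 4q = 55 + 5q → q* = 12.3333, p* = 116.6667.
With the tax, the buyer price exceeds the seller price by 31: (166 − 4q) − (55 + 5q) = 31 → q' = 8.8889.
Δq = 12.3333 − 8.8889 = 3.4444; the wedge equals the tax, 31.
Welfare loss = ½ × 3.4444 × 31 = 53.39.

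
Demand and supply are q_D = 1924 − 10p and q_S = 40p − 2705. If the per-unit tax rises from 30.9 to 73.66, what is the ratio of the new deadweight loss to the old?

In inverse form: demand p = 192.4 − 0.1q, supply p = 67.625 + 0.025q.
Competitive equilibrium: 192.4 − 0.1q = 67.625 + 0.025q → q* = 998.2, p* = 92.58.
For a per-unit tax t: Δq = t/0.125, so DWL = ½·t·(t/0.125) = t²/0.25.
At t = 30.9: DWL = 3819.24. At t = 73.66: DWL = 21703.1824.
Ratio = (73.66/30.9)² = 5.683.

5.683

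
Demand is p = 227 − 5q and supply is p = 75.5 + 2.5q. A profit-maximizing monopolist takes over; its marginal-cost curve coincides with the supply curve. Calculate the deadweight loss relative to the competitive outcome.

244.824

Competitive equilibrium: 227 − 5q = 75.5 + 2.5q → q* = 20.2, p* = 126.
Marginal revenue: MR = 227 − 10q. Set MR = MC: 227 − 10q = 75.5 + 2.5q → q_m = 12.12.
Price p_m = 227 − 5·12.12 = 166.4; MC(q_m) = 75.5 + 2.5·12.12 = 105.8.
Competitive q* = 20.2, so Δq = 8.08; wedge = 166.4 − 105.8 = 60.6.
The triangle = ½ × 8.08 × 60.6 = 244.824.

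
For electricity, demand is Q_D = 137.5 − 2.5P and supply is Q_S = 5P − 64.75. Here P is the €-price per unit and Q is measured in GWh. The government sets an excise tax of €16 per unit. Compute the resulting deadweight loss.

€213.33

In inverse form: demand P = 55 − 0.4Q, supply P = 12.95 + 0.2Q.
Competitive equilibrium: 55 − 0.4Q = 12.95 + 0.2Q → Q* = 70.0833, P* = 26.9667.
With the tax, the buyer price exceeds the seller price by 16: (55 − 0.4Q) − (12.95 + 0.2Q) = 16 → Q' = 43.4167.
ΔQ = 70.0833 − 43.4167 = 26.6666; the wedge equals the tax, 16.
Welfare loss = ½ × 26.6666 × 16 = €213.33.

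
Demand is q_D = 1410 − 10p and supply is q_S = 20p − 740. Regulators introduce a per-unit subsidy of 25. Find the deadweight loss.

2083.33

In inverse form: demand p = 141 − 0.1q, supply p = 37 + 0.05q.
Competitive equilibrium: 141 − 0.1q = 37 + 0.05q → q* = 693.3333, p* = 71.6667.
The subsidy lowers effective supply by 25: p = 12 + 0.05q.
New quantity: 141 − 0.1q = 12 + 0.05q → q' = 860.
Overproduction Δq = 860 − 693.3333 = 166.6667; wedge = subsidy = 25.
DWL = ½ × 166.6667 × 25 = 2083.33.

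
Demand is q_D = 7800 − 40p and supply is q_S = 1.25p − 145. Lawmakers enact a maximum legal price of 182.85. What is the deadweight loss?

61.35

In inverse form: demand p = 195 − 0.025q, supply p = 116 + 0.8q.
Competitive equilibrium: 195 − 0.025q = 116 + 0.8q → q* = 95.7576, p* = 192.6061.
At the ceiling p = 182.85, quantity supplied = (182.85 − 116)/0.8 = 83.5625.
Willingness to pay at q' = 83.5625: 195 − 0.025·83.5625 = 192.9109.
Δq = 95.7576 − 83.5625 = 12.1951; wedge = 192.9109 − 182.85 = 10.0609.
DWL = ½ × 12.1951 × 10.0609 = 61.35.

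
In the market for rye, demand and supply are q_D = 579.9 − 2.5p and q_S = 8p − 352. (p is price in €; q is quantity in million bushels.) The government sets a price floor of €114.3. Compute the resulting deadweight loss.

In inverse form: demand p = 231.96 − 0.4q, supply p = 44 + 0.125q.
Competitive equilibrium: 231.96 − 0.4q = 44 + 0.125q → q* = 358.019, p* = 88.7524.
At the floor p = 114.3, quantity demanded = (231.96 − 114.3)/0.4 = 294.15.
Sellers' marginal cost at q' = 294.15: 44 + 0.125·294.15 = 80.7688.
Δq = 358.019 − 294.15 = 63.869; wedge = 114.3 − 80.7688 = 33.5312.
The triangle = ½ × 63.869 × 33.5312 = €1070.80 million.

€1070.80 million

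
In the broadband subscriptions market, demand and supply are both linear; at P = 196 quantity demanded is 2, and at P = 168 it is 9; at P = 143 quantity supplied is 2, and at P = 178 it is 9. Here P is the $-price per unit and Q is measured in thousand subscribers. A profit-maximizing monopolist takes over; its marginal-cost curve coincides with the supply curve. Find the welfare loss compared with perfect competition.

Demand slope = (168 − 196)/(9 − 2) = −4, so P = 204 − 4Q.
Supply slope = (178 − 143)/(9 − 2) = 5, so P = 133 + 5Q.
Competitive equilibrium: 204 − 4Q = 133 + 5Q → Q* = 7.88889, P* = 172.44444.
Marginal revenue: MR = 204 − 8Q. Set MR = MC: 204 − 8Q = 133 + 5Q → Q_m = 5.46154.
Price P_m = 204 − 4·5.46154 = 182.15384; MC(Q_m) = 133 + 5·5.46154 = 160.3077.
Competitive Q* = 7.88889, so ΔQ = 2.42735; wedge = 182.15384 − 160.3077 = 21.84614.
Welfare loss = ½ × 2.42735 × 21.84614 = $26.51 thousand.

$26.51 thousand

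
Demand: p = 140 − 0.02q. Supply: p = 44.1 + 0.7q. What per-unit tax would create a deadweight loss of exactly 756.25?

33

Competitive equilibrium: 140 − 0.02q = 44.1 + 0.7q → q* = 133.1944, p* = 137.3361.
A tax t gives Δq = t/0.72 and wedge t, so DWL = t²/1.44.
t²/1.44 = 756.25 → t² = 1089 → t = 33.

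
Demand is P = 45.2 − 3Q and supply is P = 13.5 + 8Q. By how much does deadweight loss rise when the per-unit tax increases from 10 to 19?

Competitive equilibrium: 45.2 − 3Q = 13.5 + 8Q → Q* = 2.8818, P* = 36.5545.
For a per-unit tax t: ΔQ = t/11, so DWL = ½·t·(t/11) = t²/22.
At t = 10: DWL = 4.545. At t = 19: DWL = 16.409.
Increase = 16.409 − 4.545 = 11.86.

11.86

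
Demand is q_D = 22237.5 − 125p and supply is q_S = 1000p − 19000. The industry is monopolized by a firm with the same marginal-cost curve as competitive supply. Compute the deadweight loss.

In inverse form: demand p = 177.9 − 0.008q, supply p = 19 + 0.001q.
Competitive equilibrium: 177.9 − 0.008q = 19 + 0.001q → q* = 17655.55556, p* = 36.65556.
Marginal revenue: MR = 177.9 − 0.016q. Set MR = MC: 177.9 − 0.016q = 19 + 0.001q → q_m = 9347.05882.
Price p_m = 177.9 − 0.008·9347.05882 = 103.12353; MC(q_m) = 19 + 0.001·9347.05882 = 28.34706.
Competitive q* = 17655.55556, so Δq = 8308.49674; wedge = 103.12353 − 28.34706 = 74.77647.
The triangle = ½ × 8308.49674 × 74.77647 = 310640.03.

310640.03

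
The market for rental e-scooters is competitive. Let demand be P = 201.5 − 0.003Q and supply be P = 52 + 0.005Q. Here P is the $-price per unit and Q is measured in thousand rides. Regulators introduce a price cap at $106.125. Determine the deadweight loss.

Competitive equilibrium: 201.5 − 0.003Q = 52 + 0.005Q → Q* = 18687.5, P* = 145.4375.
At the ceiling P = 106.125, quantity supplied = (106.125 − 52)/0.005 = 10825.
Willingness to pay at Q' = 10825: 201.5 − 0.003·10825 = 169.025.
ΔQ = 18687.5 − 10825 = 7862.5; wedge = 169.025 − 106.125 = 62.9.
Deadweight loss = ½ × 7862.5 × 62.9 = $247275.625 thousand.

$247275.625 thousand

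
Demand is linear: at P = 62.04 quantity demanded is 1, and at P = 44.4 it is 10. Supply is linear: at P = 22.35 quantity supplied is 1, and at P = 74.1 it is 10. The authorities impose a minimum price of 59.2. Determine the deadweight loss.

Demand slope = (44.4 − 62.04)/(10 − 1) = −1.96, so P = 64 − 1.96Q.
Supply slope = (74.1 − 22.35)/(10 − 1) = 5.75, so P = 16.6 + 5.75Q.
Competitive equilibrium: 64 − 1.96Q = 16.6 + 5.75Q → Q* = 6.1479, P* = 51.9502.
At the floor P = 59.2, quantity demanded = (64 − 59.2)/1.96 = 2.449.
Sellers' marginal cost at Q' = 2.449: 16.6 + 5.75·2.449 = 30.6818.
ΔQ = 6.1479 − 2.449 = 3.6989; wedge = 59.2 − 30.6818 = 28.5182.
Deadweight loss = ½ × 3.6989 × 28.5182 = 52.74.

52.74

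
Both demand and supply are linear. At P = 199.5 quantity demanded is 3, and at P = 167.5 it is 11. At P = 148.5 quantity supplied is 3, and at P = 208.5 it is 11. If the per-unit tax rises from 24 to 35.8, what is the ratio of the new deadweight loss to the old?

2.225

Demand slope = (167.5 − 199.5)/(11 − 3) = −4, so P = 211.5 − 4Q.
Supply slope = (208.5 − 148.5)/(11 − 3) = 7.5, so P = 126 + 7.5Q.
Competitive equilibrium: 211.5 − 4Q = 126 + 7.5Q → Q* = 7.4348, P* = 181.7609.
For a per-unit tax t: ΔQ = t/11.5, so DWL = ½·t·(t/11.5) = t²/23.
At t = 24: DWL = 25.043. At t = 35.8: DWL = 55.723.
Ratio = (35.8/24)² = 2.225.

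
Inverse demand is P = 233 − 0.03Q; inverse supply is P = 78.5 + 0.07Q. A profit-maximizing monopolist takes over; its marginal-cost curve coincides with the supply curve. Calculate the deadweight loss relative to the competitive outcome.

6355.98

Competitive equilibrium: 233 − 0.03Q = 78.5 + 0.07Q → Q* = 1545, P* = 186.65.
Marginal revenue: MR = 233 − 0.06Q. Set MR = MC: 233 − 0.06Q = 78.5 + 0.07Q → Q_m = 1188.46154.
Price P_m = 233 − 0.03·1188.46154 = 197.34615; MC(Q_m) = 78.5 + 0.07·1188.46154 = 161.69231.
Competitive Q* = 1545, so ΔQ = 356.53846; wedge = 197.34615 − 161.69231 = 35.65384.
Deadweight loss = ½ × 356.53846 × 35.65384 = 6355.98.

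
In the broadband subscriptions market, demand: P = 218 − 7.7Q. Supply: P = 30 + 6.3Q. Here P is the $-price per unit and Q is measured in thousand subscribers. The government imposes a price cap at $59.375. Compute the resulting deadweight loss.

$537.88 thousand

Competitive equilibrium: 218 − 7.7Q = 30 + 6.3Q → Q* = 13.42857, P* = 114.6.
At the ceiling P = 59.375, quantity supplied = (59.375 − 30)/6.3 = 4.6627.
Willingness to pay at Q' = 4.6627: 218 − 7.7·4.6627 = 182.09721.
ΔQ = 13.42857 − 4.6627 = 8.76587; wedge = 182.09721 − 59.375 = 122.72221.
The triangle = ½ × 8.76587 × 122.72221 = $537.88 thousand.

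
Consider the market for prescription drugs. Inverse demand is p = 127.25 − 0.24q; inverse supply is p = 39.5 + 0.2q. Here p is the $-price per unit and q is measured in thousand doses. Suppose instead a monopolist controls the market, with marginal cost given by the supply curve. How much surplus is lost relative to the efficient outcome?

Competitive equilibrium: 127.25 − 0.24q = 39.5 + 0.2q → q* = 199.4318, p* = 79.3864.
Marginal revenue: MR = 127.25 − 0.48q. Set MR = MC: 127.25 − 0.48q = 39.5 + 0.2q → q_m = 129.0441.
Price p_m = 127.25 − 0.24·129.0441 = 96.2794; MC(q_m) = 39.5 + 0.2·129.0441 = 65.3088.
Competitive q* = 199.4318, so Δq = 70.3877; wedge = 96.2794 − 65.3088 = 30.9706.
The triangle = ½ × 70.3877 × 30.9706 = $1089.97 thousand.

$1089.97 thousand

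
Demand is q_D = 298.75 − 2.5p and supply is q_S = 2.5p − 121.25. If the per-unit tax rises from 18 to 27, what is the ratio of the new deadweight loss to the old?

2.25

In inverse form: demand p = 119.5 − 0.4q, supply p = 48.5 + 0.4q.
Competitive equilibrium: 119.5 − 0.4q = 48.5 + 0.4q → q* = 88.75, p* = 84.
For a per-unit tax t: Δq = t/0.8, so DWL = ½·t·(t/0.8) = t²/1.6.
At t = 18: DWL = 202.5. At t = 27: DWL = 455.625.
Ratio = (27/18)² = 2.25.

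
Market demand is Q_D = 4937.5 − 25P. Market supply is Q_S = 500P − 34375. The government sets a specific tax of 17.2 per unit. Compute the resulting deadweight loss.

3521.90

In inverse form: demand P = 197.5 − 0.04Q, supply P = 68.75 + 0.002Q.
Competitive equilibrium: 197.5 − 0.04Q = 68.75 + 0.002Q → Q* = 3065.4762, P* = 74.881.
With the tax, the buyer price exceeds the seller price by 17.2: (197.5 − 0.04Q) − (68.75 + 0.002Q) = 17.2 → Q' = 2655.9524.
ΔQ = 3065.4762 − 2655.9524 = 409.5238; the wedge equals the tax, 17.2.
The triangle = ½ × 409.5238 × 17.2 = 3521.90.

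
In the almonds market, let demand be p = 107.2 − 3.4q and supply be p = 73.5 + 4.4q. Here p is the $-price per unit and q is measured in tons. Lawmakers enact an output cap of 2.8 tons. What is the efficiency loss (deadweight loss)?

Competitive equilibrium: 107.2 − 3.4q = 73.5 + 4.4q → q* = 4.3205, p* = 92.5103.
At q = 2.8: demand price = 107.2 − 3.4·2.8 = 97.68; supply price = 73.5 + 4.4·2.8 = 85.82.
Δq = 4.3205 − 2.8 = 1.5205; wedge = 97.68 − 85.82 = 11.86.
DWL = ½ × 1.5205 × 11.86 = $9.02.

$9.02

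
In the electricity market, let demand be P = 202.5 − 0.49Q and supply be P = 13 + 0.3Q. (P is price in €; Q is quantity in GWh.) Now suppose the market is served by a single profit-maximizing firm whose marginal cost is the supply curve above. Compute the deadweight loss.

Competitive equilibrium: 202.5 − 0.49Q = 13 + 0.3Q → Q* = 239.8734177, P* = 84.9620253.
Marginal revenue: MR = 202.5 − 0.98Q. Set MR = MC: 202.5 − 0.98Q = 13 + 0.3Q → Q_m = 148.046875.
Price P_m = 202.5 − 0.49·148.046875 = 129.9570313; MC(Q_m) = 13 + 0.3·148.046875 = 57.4140625.
Competitive Q* = 239.8734177, so ΔQ = 91.8265427; wedge = 129.9570313 − 57.4140625 = 72.5429688.
The triangle = ½ × 91.8265427 × 72.5429688 = €3330.69.

€3330.69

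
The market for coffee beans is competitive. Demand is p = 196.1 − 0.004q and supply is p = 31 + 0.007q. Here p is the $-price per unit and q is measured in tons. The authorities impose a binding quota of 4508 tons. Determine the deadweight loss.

$606501.01

Competitive equilibrium: 196.1 − 0.004q = 31 + 0.007q → q* = 15009.0909, p* = 136.0636.
At q = 4508: demand price = 196.1 − 0.004·4508 = 178.068; supply price = 31 + 0.007·4508 = 62.556.
Δq = 15009.0909 − 4508 = 10501.0909; wedge = 178.068 − 62.556 = 115.512.
Welfare loss = ½ × 10501.0909 × 115.512 = $606501.01.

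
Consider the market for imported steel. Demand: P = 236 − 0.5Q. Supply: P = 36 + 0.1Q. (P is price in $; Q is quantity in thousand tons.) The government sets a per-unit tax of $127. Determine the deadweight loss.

Competitive equilibrium: 236 − 0.5Q = 36 + 0.1Q → Q* = 333.3333, P* = 69.3333.
With the tax, the buyer price exceeds the seller price by 127: (236 − 0.5Q) − (36 + 0.1Q) = 127 → Q' = 121.6667.
ΔQ = 333.3333 − 121.6667 = 211.6666; the wedge equals the tax, 127.
The triangle = ½ × 211.6666 × 127 = $13440.83 thousand.

$13440.83 thousand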